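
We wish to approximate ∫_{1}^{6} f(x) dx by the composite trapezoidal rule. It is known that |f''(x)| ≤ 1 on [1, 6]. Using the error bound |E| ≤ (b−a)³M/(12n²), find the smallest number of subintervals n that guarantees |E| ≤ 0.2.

Need 125/(12n²) ≤ 0.2.
n² ≥ 125/(12·0.2) = 52.0833 ⇒ n ≥ 7.2169, so the smallest n is 8.

8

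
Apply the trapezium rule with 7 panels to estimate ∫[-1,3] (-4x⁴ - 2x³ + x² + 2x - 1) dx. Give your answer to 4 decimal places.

-235.0887

h = (3 − (-1))/7 = 0.571429.
Nodes x₀,…,x₇ = -1, -0.428571, 0.142857, 0.714286, 1.285714, 1.857143, 2.428571, 3.
f(x) = -4x⁴ - 2x³ + x² + 2x - 1: f₀=-4, f₁=-1.650979, f₂=-0.701374, f₃=-0.831320, f₄=-11.956685, f₅=-54.229071, f₆=-158.035818, f₇=-364.
(h/2)·[f₀ + 2f₁ + 2f₂ + 2f₃ + 2f₄ + 2f₅ + 2f₆ + f₇] = 0.285714·(-822.810496) = -235.0887.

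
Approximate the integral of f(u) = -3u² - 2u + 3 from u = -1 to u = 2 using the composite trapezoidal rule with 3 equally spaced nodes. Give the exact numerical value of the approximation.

-6.375

h = (2 − (-1))/2 = 1.5.
Nodes u₀,…,u₂ = -1, 0.5, 2.
f(u) = -3u² - 2u + 3: f₀=2, f₁=1.25, f₂=-13.
(h/2)·[f₀ + 2f₁ + f₂] = 0.75·(-8.5) = -6.375.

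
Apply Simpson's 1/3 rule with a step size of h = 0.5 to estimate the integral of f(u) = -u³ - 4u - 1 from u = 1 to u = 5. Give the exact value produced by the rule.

-208

h = (5 − 1)/8 = 0.5.
Nodes u₀,…,u₈ = 1, 1.5, 2, 2.5, 3, 3.5, 4, 4.5, 5.
f(u) = -u³ - 4u - 1: f₀=-6, f₁=-10.375, f₂=-17, f₃=-26.625, f₄=-40, f₅=-57.875, f₆=-81, f₇=-110.125, f₈=-146.
(h/3)·[f₀ + 4f₁ + 2f₂ + 4f₃ + 2f₄ + 4f₅ + 2f₆ + 4f₇ + f₈] = 0.166667·(-1248) = -208.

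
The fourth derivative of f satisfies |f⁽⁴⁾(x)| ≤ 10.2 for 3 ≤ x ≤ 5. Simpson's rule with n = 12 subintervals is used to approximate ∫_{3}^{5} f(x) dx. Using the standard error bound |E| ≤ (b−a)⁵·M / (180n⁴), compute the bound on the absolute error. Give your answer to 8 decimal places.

0.00008745

|E| ≤ (2)⁵·10.2 / (180·12⁴) = 326.4/3732480 = 0.00008745.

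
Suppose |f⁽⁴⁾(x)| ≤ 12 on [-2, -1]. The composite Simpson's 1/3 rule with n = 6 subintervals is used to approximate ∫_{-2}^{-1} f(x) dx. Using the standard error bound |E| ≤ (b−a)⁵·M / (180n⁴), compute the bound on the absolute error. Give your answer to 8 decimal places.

0.00005144

|E| ≤ (1)⁵·12 / (180·6⁴) = 12/233280 = 0.00005144.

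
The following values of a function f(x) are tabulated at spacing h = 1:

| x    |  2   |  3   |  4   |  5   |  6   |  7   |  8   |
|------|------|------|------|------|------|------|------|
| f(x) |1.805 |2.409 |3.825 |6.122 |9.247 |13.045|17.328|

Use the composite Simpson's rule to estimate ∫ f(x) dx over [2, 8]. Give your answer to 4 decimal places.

h = 1, n = 6.
(h/3)·[y₀ + 4y₁ + 2y₂ + 4y₃ + 2y₄ + 4y₅ + y₆] = 0.333333·(131.581) = 43.8603.

43.8603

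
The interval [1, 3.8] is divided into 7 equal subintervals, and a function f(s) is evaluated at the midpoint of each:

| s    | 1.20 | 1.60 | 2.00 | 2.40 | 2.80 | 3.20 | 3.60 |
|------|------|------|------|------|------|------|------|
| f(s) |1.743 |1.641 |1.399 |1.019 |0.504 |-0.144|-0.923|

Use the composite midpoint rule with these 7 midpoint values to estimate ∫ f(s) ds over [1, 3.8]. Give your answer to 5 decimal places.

2.09560

h = 0.4, n = 7.
h·[y(m₁) + y(m₂) + y(m₃) + y(m₄) + y(m₅) + y(m₆) + y(m₇)] = 0.4·(5.239) = 2.09560.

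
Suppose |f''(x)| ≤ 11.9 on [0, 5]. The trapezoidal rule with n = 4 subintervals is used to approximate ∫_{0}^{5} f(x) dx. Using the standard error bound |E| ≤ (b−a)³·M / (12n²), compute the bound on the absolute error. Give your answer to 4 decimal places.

|E| ≤ (5)³·11.9 / (12·4²) = 1487.5/192 = 7.7474.

7.7474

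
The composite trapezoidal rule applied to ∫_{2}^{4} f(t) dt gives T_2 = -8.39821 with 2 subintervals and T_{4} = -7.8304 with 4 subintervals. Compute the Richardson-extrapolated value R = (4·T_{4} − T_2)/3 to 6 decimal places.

-7.641130

R = (4·T_{4} − T_2) / 3 = (4·(-7.8304) − (-8.39821))/3 = (-22.92339)/3 = -7.641130.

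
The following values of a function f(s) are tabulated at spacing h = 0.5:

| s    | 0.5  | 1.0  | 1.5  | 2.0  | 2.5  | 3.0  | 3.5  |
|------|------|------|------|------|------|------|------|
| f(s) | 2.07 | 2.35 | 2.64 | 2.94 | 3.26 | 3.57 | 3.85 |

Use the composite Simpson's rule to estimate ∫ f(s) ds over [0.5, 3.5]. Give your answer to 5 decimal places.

h = 0.5, n = 6.
(h/3)·[y₀ + 4y₁ + 2y₂ + 4y₃ + 2y₄ + 4y₅ + y₆] = 0.166667·(53.16) = 8.86000.

8.86000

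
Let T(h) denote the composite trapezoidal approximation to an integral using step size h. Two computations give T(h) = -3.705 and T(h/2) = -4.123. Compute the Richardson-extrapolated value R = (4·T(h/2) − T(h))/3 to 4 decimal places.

R = (4·T(h/2) − T(h)) / 3 = (4·(-4.123) − (-3.705))/3 = (-12.787)/3 = -4.2623.

-4.2623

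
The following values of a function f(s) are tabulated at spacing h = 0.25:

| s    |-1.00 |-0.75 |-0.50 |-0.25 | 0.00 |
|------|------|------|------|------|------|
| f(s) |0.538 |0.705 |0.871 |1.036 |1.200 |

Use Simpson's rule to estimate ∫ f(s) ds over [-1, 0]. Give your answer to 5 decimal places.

h = 0.25, n = 4.
(h/3)·[y₀ + 4y₁ + 2y₂ + 4y₃ + y₄] = 0.083333·(10.444) = 0.87033.

0.87033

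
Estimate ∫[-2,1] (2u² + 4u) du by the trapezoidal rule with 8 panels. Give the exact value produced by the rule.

h = (1 − (-2))/8 = 0.375.
Nodes u₀,…,u₈ = -2, -1.625, -1.25, -0.875, -0.5, -0.125, 0.25, 0.625, 1.
f(u) = 2u² + 4u: f₀=0, f₁=-1.21875, f₂=-1.875, f₃=-1.96875, f₄=-1.5, f₅=-0.46875, f₆=1.125, f₇=3.28125, f₈=6.
(h/2)·[f₀ + 2f₁ + 2f₂ + 2f₃ + 2f₄ + 2f₅ + 2f₆ + 2f₇ + f₈] = 0.1875·(0.75) = 0.140625.

0.140625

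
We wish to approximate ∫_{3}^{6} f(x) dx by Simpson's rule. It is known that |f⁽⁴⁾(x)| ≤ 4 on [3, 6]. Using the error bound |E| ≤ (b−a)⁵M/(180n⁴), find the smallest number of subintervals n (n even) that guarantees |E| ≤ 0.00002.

24

Need 972/(180n⁴) ≤ 0.00002.
n⁴ ≥ 972/(180·0.00002) = 270000 ⇒ n ≥ 22.7951, so the smallest even n is 24. (n must be even for Simpson's rule.)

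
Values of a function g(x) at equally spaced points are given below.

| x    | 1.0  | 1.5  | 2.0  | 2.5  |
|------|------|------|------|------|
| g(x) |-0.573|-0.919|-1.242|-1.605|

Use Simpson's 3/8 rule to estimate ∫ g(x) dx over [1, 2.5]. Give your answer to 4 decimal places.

-1.6239

h = 0.5, n = 3.
(3h/8)·[y₀ + 3y₁ + 3y₂ + y₃] = 0.1875·(-8.661) = -1.6239.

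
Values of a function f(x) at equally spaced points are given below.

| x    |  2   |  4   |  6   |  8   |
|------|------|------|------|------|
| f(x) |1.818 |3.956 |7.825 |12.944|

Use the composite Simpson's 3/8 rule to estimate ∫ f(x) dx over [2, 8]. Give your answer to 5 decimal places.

h = 2, n = 3.
(3h/8)·[y₀ + 3y₁ + 3y₂ + y₃] = 0.75·(50.105) = 37.57875.

37.57875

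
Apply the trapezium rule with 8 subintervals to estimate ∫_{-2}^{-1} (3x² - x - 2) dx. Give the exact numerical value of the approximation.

h = (-1 − (-2))/8 = 0.125.
Nodes x₀,…,x₈ = -2, -1.875, -1.75, -1.625, -1.5, -1.375, -1.25, -1.125, -1.
f(x) = 3x² - x - 2: f₀=12, f₁=10.421875, f₂=8.9375, f₃=7.546875, f₄=6.25, f₅=5.046875, f₆=3.9375, f₇=2.921875, f₈=2.
(h/2)·[f₀ + 2f₁ + 2f₂ + 2f₃ + 2f₄ + 2f₅ + 2f₆ + 2f₇ + f₈] = 0.0625·(104.125) = 6.5078125.

6.5078125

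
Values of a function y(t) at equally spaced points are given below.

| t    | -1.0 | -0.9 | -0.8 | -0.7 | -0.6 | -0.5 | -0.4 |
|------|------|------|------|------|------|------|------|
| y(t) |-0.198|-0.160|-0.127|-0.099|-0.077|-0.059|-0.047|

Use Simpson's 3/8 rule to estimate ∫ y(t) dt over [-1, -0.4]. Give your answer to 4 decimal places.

h = 0.1, n = 6.
(3h/8)·[y₀ + 3y₁ + 3y₂ + 2y₃ + 3y₄ + 3y₅ + y₆] = 0.0375·(-1.712) = -0.0642.

-0.0642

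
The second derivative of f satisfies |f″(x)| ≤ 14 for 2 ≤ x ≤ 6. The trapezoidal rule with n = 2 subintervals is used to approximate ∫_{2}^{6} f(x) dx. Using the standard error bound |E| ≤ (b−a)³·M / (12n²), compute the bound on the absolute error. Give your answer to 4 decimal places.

|E| ≤ (4)³·14 / (12·2²) = 896/48 = 18.6667.

18.6667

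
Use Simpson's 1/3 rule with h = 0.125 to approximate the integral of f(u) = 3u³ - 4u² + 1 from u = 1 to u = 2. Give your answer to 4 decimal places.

h = (2 − 1)/8 = 0.125.
Nodes u₀,…,u₈ = 1, 1.125, 1.25, 1.375, 1.5, 1.625, 1.75, 1.875, 2.
f(u) = 3u³ - 4u² + 1: f₀=0, f₁=0.208984375, f₂=0.609375, f₃=1.236328125, f₄=2.125, f₅=3.310546875, f₆=4.828125, f₇=6.712890625, f₈=9.
(h/3)·[f₀ + 4f₁ + 2f₂ + 4f₃ + 2f₄ + 4f₅ + 2f₆ + 4f₇ + f₈] = 0.041667·(70) = 2.9167.

2.9167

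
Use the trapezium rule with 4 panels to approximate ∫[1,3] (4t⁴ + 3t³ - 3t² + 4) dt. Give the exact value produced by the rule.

h = (3 − 1)/4 = 0.5.
Nodes t₀,…,t₄ = 1, 1.5, 2, 2.5, 3.
f(t) = 4t⁴ + 3t³ - 3t² + 4: f₀=8, f₁=27.625, f₂=80, f₃=188.375, f₄=382.
(h/2)·[f₀ + 2f₁ + 2f₂ + 2f₃ + f₄] = 0.25·(982) = 245.5.

245.5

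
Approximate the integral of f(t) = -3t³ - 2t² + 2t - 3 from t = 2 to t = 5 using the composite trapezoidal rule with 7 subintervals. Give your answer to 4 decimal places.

-525.8265

h = (5 − 2)/7 = 0.428571.
Nodes t₀,…,t₇ = 2, 2.428571, 2.857143, 3.285714, 3.714286, 4.142857, 4.571429, 5.
f(t) = -3t³ - 2t² + 2t - 3: f₀=-31, f₁=-52.909621, f₂=-83.583090, f₃=-124.437318, f₄=-176.889213, f₅=-242.355685, f₆=-322.253644, f₇=-418.
(h/2)·[f₀ + 2f₁ + 2f₂ + 2f₃ + 2f₄ + 2f₅ + 2f₆ + f₇] = 0.214286·(-2453.857143) = -525.8265.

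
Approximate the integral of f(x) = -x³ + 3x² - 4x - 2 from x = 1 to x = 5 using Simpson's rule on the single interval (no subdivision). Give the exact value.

-88

S = (b−a)/6 · [f(1) + 4f(3) + f(5)] = 0.666667·[(-4) + 4·(-14) + (-72)] = -88.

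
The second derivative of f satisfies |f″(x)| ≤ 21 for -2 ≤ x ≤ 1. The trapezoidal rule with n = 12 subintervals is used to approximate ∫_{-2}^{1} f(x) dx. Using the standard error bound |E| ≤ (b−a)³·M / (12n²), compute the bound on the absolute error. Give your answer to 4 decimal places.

0.3281

|E| ≤ (3)³·21 / (12·12²) = 567/1728 = 0.3281.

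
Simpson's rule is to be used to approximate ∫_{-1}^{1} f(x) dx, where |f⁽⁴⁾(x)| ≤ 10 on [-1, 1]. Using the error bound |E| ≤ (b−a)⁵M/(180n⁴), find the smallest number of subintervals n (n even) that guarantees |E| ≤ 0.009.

4

Need 320/(180n⁴) ≤ 0.009.
n⁴ ≥ 320/(180·0.009) = 197.531 ⇒ n ≥ 3.7489, so the smallest even n is 4. (n must be even for Simpson's rule.)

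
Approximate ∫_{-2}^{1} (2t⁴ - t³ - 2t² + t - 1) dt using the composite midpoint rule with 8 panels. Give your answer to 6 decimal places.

6.049164

h = (1 − (-2))/8 = 0.375.
Midpoints m₁,…,m₈ = -1.8125, -1.4375, -1.0625, -0.6875, -0.3125, 0.0625, 0.4375, 0.8125.
f(m₁)=18.156036376953125, f(m₂)=4.940216064453125, f(m₃)=-0.571990966796875, f(m₄)=-1.861053466796875, f(m₅)=-1.458221435546875, f(m₆)=-0.945526123046875, f(m₇)=-0.955780029296875, f(m₈)=-1.172576904296875.
h·[f(m₁) + f(m₂) + f(m₃) + f(m₄) + f(m₅) + f(m₆) + f(m₇) + f(m₈)] = 0.375·(16.131103515625) = 6.049164.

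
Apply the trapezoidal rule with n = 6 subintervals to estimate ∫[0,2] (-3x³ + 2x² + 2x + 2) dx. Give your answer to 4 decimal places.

1.0741

h = (2 − 0)/6 = 0.333333.
Nodes x₀,…,x₆ = 0, 0.333333, 0.666667, 1, 1.333333, 1.666667, 2.
f(x) = -3x³ + 2x² + 2x + 2: f₀=2, f₁=2.777778, f₂=3.333333, f₃=3, f₄=1.111111, f₅=-3, f₆=-10.
(h/2)·[f₀ + 2f₁ + 2f₂ + 2f₃ + 2f₄ + 2f₅ + f₆] = 0.166667·(6.444444) = 1.0741.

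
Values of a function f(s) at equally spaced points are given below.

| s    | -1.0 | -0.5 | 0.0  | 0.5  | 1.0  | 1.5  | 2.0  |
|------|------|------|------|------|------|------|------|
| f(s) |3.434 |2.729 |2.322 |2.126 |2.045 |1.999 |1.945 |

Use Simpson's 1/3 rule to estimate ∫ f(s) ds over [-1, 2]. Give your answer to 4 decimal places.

h = 0.5, n = 6.
(h/3)·[y₀ + 4y₁ + 2y₂ + 4y₃ + 2y₄ + 4y₅ + y₆] = 0.166667·(41.529) = 6.9215.

6.9215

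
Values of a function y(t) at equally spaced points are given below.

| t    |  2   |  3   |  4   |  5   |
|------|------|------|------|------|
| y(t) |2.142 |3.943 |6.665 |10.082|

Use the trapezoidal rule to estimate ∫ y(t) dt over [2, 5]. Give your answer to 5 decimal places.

16.72000

h = 1, n = 3.
(h/2)·[y₀ + 2y₁ + 2y₂ + y₃] = 0.5·(33.440) = 16.72000.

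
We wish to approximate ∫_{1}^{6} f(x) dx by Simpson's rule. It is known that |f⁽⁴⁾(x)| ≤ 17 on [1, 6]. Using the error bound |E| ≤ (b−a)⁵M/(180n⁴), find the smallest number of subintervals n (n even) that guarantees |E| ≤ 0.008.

14

Need 53125/(180n⁴) ≤ 0.008.
n⁴ ≥ 53125/(180·0.008) = 36892.4 ⇒ n ≥ 13.8591, so the smallest even n is 14. (n must be even for Simpson's rule.)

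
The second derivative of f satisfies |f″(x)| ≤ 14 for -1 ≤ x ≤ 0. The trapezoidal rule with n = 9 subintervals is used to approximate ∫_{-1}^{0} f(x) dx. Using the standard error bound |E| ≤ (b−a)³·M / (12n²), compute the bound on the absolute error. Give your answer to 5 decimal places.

|E| ≤ (1)³·14 / (12·9²) = 14/972 = 0.01440.

0.01440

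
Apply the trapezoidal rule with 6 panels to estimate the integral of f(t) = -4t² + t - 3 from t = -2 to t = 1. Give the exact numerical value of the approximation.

h = (1 − (-2))/6 = 0.5.
Nodes t₀,…,t₆ = -2, -1.5, -1, -0.5, 0, 0.5, 1.
f(t) = -4t² + t - 3: f₀=-21, f₁=-13.5, f₂=-8, f₃=-4.5, f₄=-3, f₅=-3.5, f₆=-6.
(h/2)·[f₀ + 2f₁ + 2f₂ + 2f₃ + 2f₄ + 2f₅ + f₆] = 0.25·(-92) = -23.

-23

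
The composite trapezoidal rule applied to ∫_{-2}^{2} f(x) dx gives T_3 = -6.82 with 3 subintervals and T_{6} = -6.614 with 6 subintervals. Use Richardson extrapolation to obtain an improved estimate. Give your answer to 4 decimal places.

-6.5453

R = (4·T_{6} − T_3) / 3 = (4·(-6.614) − (-6.82))/3 = (-19.636)/3 = -6.5453.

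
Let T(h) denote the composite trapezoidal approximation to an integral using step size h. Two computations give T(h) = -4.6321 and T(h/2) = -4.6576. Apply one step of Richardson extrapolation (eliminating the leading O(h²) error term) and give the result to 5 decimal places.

R = (4·T(h/2) − T(h)) / 3 = (4·(-4.6576) − (-4.6321))/3 = (-13.9983)/3 = -4.66610.

-4.66610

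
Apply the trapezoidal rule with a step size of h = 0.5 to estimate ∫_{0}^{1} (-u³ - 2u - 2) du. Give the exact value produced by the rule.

h = (1 − 0)/2 = 0.5.
Nodes u₀,…,u₂ = 0, 0.5, 1.
f(u) = -u³ - 2u - 2: f₀=-2, f₁=-3.125, f₂=-5.
(h/2)·[f₀ + 2f₁ + f₂] = 0.25·(-13.25) = -3.3125.

-3.3125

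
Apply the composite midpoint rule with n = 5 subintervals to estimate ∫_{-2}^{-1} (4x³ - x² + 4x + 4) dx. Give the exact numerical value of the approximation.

-19.27

h = (-1 − (-2))/5 = 0.2.
Midpoints m₁,…,m₅ = -1.9, -1.7, -1.5, -1.3, -1.1.
f(m₁)=-34.646, f(m₂)=-25.342, f(m₃)=-17.75, f(m₄)=-11.678, f(m₅)=-6.934.
h·[f(m₁) + f(m₂) + f(m₃) + f(m₄) + f(m₅)] = 0.2·(-96.35) = -19.27.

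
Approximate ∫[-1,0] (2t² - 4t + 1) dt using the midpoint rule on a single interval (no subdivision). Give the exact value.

3.5

M = (b−a)·f(-0.5) = 1·(3.5) = 3.5.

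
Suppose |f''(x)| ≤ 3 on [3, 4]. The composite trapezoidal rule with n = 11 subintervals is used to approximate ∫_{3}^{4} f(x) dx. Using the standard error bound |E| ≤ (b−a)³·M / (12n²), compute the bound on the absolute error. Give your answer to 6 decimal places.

|E| ≤ (1)³·3 / (12·11²) = 3/1452 = 0.002066.

0.002066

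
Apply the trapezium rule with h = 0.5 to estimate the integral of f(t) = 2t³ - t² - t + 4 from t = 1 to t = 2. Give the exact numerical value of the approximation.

h = (2 − 1)/2 = 0.5.
Nodes t₀,…,t₂ = 1, 1.5, 2.
f(t) = 2t³ - t² - t + 4: f₀=4, f₁=7, f₂=14.
(h/2)·[f₀ + 2f₁ + f₂] = 0.25·(32) = 8.

8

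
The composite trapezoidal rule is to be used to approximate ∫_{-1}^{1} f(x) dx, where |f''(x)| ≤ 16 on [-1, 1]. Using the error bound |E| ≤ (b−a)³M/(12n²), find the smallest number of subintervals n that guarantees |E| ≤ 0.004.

Need 128/(12n²) ≤ 0.004.
n² ≥ 128/(12·0.004) = 2666.67 ⇒ n ≥ 51.6398, so the smallest n is 52.

52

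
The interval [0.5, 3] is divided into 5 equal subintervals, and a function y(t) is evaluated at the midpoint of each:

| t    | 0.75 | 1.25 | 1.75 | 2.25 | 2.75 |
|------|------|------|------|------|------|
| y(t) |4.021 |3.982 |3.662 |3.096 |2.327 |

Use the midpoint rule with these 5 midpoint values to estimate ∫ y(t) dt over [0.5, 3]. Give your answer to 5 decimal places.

h = 0.5, n = 5.
h·[y(m₁) + y(m₂) + y(m₃) + y(m₄) + y(m₅)] = 0.5·(17.088) = 8.54400.

8.54400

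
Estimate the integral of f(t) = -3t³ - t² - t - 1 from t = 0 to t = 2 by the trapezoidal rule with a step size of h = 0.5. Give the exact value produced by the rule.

h = (2 − 0)/4 = 0.5.
Nodes t₀,…,t₄ = 0, 0.5, 1, 1.5, 2.
f(t) = -3t³ - t² - t - 1: f₀=-1, f₁=-2.125, f₂=-6, f₃=-14.875, f₄=-31.
(h/2)·[f₀ + 2f₁ + 2f₂ + 2f₃ + f₄] = 0.25·(-78) = -19.5.

-19.5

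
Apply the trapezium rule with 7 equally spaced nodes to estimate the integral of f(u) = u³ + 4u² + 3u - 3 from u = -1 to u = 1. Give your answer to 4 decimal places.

-3.1852

h = (1 − (-1))/6 = 0.333333.
Nodes u₀,…,u₆ = -1, -0.666667, -0.333333, 0, 0.333333, 0.666667, 1.
f(u) = u³ + 4u² + 3u - 3: f₀=-3, f₁=-3.518519, f₂=-3.592593, f₃=-3, f₄=-1.518519, f₅=1.074074, f₆=5.
(h/2)·[f₀ + 2f₁ + 2f₂ + 2f₃ + 2f₄ + 2f₅ + f₆] = 0.166667·(-19.111111) = -3.1852.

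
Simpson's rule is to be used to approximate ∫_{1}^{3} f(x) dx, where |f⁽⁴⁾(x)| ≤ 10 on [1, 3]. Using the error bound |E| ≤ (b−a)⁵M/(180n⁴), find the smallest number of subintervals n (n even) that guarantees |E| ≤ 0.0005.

8

Need 320/(180n⁴) ≤ 0.0005.
n⁴ ≥ 320/(180·0.0005) = 3555.56 ⇒ n ≥ 7.7219, so the smallest even n is 8. (n must be even for Simpson's rule.)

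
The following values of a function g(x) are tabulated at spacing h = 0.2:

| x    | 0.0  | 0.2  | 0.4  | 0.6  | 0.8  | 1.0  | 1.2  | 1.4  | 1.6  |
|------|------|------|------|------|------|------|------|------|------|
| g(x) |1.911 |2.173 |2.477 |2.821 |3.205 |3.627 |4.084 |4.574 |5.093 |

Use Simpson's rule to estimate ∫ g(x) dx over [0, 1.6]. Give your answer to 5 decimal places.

h = 0.2, n = 8.
(h/3)·[y₀ + 4y₁ + 2y₂ + 4y₃ + 2y₄ + 4y₅ + 2y₆ + 4y₇ + y₈] = 0.066667·(79.316) = 5.28773.

5.28773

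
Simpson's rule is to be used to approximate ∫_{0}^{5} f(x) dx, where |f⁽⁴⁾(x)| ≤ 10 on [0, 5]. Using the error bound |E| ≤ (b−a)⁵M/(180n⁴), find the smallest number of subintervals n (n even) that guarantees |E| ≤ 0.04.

Need 31250/(180n⁴) ≤ 0.04.
n⁴ ≥ 31250/(180·0.04) = 4340.28 ⇒ n ≥ 8.1167, so the smallest even n is 10. (n must be even for Simpson's rule.)

10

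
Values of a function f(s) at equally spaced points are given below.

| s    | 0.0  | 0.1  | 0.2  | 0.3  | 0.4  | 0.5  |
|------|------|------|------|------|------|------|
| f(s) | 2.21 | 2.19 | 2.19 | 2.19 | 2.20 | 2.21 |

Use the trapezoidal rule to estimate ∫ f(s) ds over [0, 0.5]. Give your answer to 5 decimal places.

h = 0.1, n = 5.
(h/2)·[y₀ + 2y₁ + 2y₂ + 2y₃ + 2y₄ + y₅] = 0.05·(21.96) = 1.09800.

1.09800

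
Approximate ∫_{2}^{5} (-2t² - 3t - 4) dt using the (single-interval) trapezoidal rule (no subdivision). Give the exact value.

T = (b−a)/2 · [f(2) + f(5)] = 1.5·[(-18) + (-69)] = -130.5.

-130.5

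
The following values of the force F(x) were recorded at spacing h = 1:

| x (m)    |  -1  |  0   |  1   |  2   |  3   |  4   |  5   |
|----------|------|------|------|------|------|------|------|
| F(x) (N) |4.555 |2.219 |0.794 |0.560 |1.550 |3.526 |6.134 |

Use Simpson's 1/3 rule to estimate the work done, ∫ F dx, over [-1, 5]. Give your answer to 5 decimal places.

13.53233

h = 1, n = 6.
(h/3)·[y₀ + 4y₁ + 2y₂ + 4y₃ + 2y₄ + 4y₅ + y₆] = 0.333333·(40.597) = 13.53233.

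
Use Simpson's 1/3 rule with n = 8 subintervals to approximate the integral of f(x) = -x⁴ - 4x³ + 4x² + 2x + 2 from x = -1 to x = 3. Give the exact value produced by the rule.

-75.5

h = (3 − (-1))/8 = 0.5.
Nodes x₀,…,x₈ = -1, -0.5, 0, 0.5, 1, 1.5, 2, 2.5, 3.
f(x) = -x⁴ - 4x³ + 4x² + 2x + 2: f₀=7, f₁=2.4375, f₂=2, f₃=3.4375, f₄=3, f₅=-4.5625, f₆=-26, f₇=-69.5625, f₈=-145.
(h/3)·[f₀ + 4f₁ + 2f₂ + 4f₃ + 2f₄ + 4f₅ + 2f₆ + 4f₇ + f₈] = 0.166667·(-453) = -75.5.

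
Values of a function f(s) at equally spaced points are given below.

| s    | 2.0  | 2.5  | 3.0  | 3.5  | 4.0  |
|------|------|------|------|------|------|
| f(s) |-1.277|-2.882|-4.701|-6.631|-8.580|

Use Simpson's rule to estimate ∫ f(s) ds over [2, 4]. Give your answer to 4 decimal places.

-9.5518

h = 0.5, n = 4.
(h/3)·[y₀ + 4y₁ + 2y₂ + 4y₃ + y₄] = 0.166667·(-57.311) = -9.5518.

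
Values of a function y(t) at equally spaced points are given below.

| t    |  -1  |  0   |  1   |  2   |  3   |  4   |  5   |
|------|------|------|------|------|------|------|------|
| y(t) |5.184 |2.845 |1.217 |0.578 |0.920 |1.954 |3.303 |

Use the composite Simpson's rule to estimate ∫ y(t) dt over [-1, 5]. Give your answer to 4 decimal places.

h = 1, n = 6.
(h/3)·[y₀ + 4y₁ + 2y₂ + 4y₃ + 2y₄ + 4y₅ + y₆] = 0.333333·(34.269) = 11.4230.

11.4230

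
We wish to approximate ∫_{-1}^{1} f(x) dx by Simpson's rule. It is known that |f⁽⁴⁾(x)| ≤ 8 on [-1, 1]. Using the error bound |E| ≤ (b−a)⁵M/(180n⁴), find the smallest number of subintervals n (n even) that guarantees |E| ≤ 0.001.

Need 256/(180n⁴) ≤ 0.001.
n⁴ ≥ 256/(180·0.001) = 1422.22 ⇒ n ≥ 6.1410, so the smallest even n is 8. (n must be even for Simpson's rule.)

8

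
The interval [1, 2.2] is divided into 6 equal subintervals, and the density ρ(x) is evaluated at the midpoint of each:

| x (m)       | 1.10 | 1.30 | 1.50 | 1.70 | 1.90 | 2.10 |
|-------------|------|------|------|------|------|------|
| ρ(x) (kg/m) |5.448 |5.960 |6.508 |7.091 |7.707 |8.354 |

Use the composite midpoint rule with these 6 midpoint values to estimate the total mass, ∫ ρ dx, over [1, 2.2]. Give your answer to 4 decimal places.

8.2136

h = 0.2, n = 6.
h·[y(m₁) + y(m₂) + y(m₃) + y(m₄) + y(m₅) + y(m₆)] = 0.2·(41.068) = 8.2136.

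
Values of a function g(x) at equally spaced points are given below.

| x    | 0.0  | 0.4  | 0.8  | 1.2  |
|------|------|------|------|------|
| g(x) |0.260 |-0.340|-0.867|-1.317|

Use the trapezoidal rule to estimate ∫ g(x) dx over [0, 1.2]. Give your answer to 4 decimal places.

-0.6942

h = 0.4, n = 3.
(h/2)·[y₀ + 2y₁ + 2y₂ + y₃] = 0.2·(-3.471) = -0.6942.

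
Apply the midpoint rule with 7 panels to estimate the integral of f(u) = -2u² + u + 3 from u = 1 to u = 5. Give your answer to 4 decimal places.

-58.4490

h = (5 − 1)/7 = 0.571429.
Midpoints m₁,…,m₇ = 1.285714, 1.857143, 2.428571, 3, 3.571429, 4.142857, 4.714286.
f(m₁)=0.979592, f(m₂)=-2.040816, f(m₃)=-6.367347, f(m₄)=-12, f(m₅)=-18.938776, f(m₆)=-27.183673, f(m₇)=-36.734694.
h·[f(m₁) + f(m₂) + f(m₃) + f(m₄) + f(m₅) + f(m₆) + f(m₇)] = 0.571429·(-102.285714) = -58.4490.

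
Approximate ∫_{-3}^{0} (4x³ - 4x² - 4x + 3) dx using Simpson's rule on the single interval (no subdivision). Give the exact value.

S = (b−a)/6 · [f(-3) + 4f(-1.5) + f(0)] = 0.5·[(-129) + 4·(-13.5) + 3] = -90.

-90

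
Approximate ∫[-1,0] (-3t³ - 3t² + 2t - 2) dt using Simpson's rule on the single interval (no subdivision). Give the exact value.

-3.25

S = (b−a)/6 · [f(-1) + 4f(-0.5) + f(0)] = 0.166667·[(-4) + 4·(-3.375) + (-2)] = -3.25.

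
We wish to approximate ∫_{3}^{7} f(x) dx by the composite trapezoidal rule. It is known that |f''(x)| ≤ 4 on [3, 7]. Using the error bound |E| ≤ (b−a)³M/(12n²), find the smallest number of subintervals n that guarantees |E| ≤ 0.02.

Need 256/(12n²) ≤ 0.02.
n² ≥ 256/(12·0.02) = 1066.67 ⇒ n ≥ 32.6599, so the smallest n is 33.

33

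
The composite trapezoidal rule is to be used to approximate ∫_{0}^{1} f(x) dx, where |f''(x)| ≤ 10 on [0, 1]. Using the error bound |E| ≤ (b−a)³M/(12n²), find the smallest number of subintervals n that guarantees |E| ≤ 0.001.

Need 10/(12n²) ≤ 0.001.
n² ≥ 10/(12·0.001) = 833.333 ⇒ n ≥ 28.8675, so the smallest n is 29.

29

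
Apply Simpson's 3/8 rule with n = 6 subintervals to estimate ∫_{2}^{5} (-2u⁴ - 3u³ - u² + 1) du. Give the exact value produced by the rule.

-1730.0625

h = (5 − 2)/6 = 0.5.
Nodes u₀,…,u₆ = 2, 2.5, 3, 3.5, 4, 4.5, 5.
f(u) = -2u⁴ - 3u³ - u² + 1: f₀=-59, f₁=-130.25, f₂=-251, f₃=-440, f₄=-719, f₅=-1112.75, f₆=-1649.
(3h/8)·[f₀ + 3f₁ + 3f₂ + 2f₃ + 3f₄ + 3f₅ + f₆] = 0.1875·(-9227) = -1730.0625.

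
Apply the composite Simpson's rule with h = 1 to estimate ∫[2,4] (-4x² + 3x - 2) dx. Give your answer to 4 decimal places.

h = (4 − 2)/2 = 1.
Nodes x₀,…,x₂ = 2, 3, 4.
f(x) = -4x² + 3x - 2: f₀=-12, f₁=-29, f₂=-54.
(h/3)·[f₀ + 4f₁ + f₂] = 0.333333·(-182) = -60.6667.

-60.6667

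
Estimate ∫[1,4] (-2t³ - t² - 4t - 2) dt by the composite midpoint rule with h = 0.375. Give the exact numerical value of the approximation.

-183.9375

h = (4 − 1)/8 = 0.375.
Midpoints m₁,…,m₈ = 1.1875, 1.5625, 1.9375, 2.3125, 2.6875, 3.0625, 3.4375, 3.8125.
f(m₁)=-11.50927734375, f(m₂)=-18.32080078125, f(m₃)=-28.05029296875, f(m₄)=-41.33056640625, f(m₅)=-58.79443359375, f(m₆)=-81.07470703125, f(m₇)=-108.80419921875, f(m₈)=-142.61572265625.
h·[f(m₁) + f(m₂) + f(m₃) + f(m₄) + f(m₅) + f(m₆) + f(m₇) + f(m₈)] = 0.375·(-490.5) = -183.9375.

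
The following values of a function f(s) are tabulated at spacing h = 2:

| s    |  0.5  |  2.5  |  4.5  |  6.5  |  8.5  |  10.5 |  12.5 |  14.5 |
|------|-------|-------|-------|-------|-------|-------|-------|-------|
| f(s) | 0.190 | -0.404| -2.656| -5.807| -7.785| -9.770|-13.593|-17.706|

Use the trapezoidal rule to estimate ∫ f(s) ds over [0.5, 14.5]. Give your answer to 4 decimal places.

-97.5460

h = 2, n = 7.
(h/2)·[y₀ + 2y₁ + 2y₂ + 2y₃ + 2y₄ + 2y₅ + 2y₆ + y₇] = 1·(-97.546) = -97.5460.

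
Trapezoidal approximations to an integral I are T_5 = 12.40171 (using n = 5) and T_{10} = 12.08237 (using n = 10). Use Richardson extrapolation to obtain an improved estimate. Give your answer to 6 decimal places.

R = (4·T_{10} − T_5) / 3 = (4·12.08237 − 12.40171)/3 = (35.92777)/3 = 11.975923.

11.975923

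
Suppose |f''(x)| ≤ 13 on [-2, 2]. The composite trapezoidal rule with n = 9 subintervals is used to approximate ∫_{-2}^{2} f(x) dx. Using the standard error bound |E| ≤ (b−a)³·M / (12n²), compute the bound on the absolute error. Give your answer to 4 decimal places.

|E| ≤ (4)³·13 / (12·9²) = 832/972 = 0.8560.

0.8560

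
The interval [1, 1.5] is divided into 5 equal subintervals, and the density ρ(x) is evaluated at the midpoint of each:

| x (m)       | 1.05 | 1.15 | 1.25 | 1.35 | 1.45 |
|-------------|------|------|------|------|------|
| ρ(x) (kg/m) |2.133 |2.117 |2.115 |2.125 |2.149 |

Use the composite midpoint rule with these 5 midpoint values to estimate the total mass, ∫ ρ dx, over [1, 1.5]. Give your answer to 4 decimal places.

h = 0.1, n = 5.
h·[y(m₁) + y(m₂) + y(m₃) + y(m₄) + y(m₅)] = 0.1·(10.639) = 1.0639.

1.0639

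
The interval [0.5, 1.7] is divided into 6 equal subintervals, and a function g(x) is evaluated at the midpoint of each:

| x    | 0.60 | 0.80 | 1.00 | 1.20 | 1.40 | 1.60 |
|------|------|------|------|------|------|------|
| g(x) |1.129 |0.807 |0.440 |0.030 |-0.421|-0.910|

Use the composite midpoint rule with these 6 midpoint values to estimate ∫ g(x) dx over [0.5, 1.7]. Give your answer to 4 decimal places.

h = 0.2, n = 6.
h·[y(m₁) + y(m₂) + y(m₃) + y(m₄) + y(m₅) + y(m₆)] = 0.2·(1.075) = 0.2150.

0.2150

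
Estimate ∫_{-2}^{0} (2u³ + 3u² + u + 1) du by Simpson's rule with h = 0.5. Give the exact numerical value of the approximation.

0

h = (0 − (-2))/4 = 0.5.
Nodes u₀,…,u₄ = -2, -1.5, -1, -0.5, 0.
f(u) = 2u³ + 3u² + u + 1: f₀=-5, f₁=-0.5, f₂=1, f₃=1, f₄=1.
(h/3)·[f₀ + 4f₁ + 2f₂ + 4f₃ + f₄] = 0.166667·(0) = 0.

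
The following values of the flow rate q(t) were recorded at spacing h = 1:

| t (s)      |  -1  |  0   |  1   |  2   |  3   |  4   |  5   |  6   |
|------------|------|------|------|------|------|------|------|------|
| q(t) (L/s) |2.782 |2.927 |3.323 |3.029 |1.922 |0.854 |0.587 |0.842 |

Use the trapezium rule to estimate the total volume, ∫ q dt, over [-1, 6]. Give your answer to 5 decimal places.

14.45400

h = 1, n = 7.
(h/2)·[y₀ + 2y₁ + 2y₂ + 2y₃ + 2y₄ + 2y₅ + 2y₆ + y₇] = 0.5·(28.908) = 14.45400.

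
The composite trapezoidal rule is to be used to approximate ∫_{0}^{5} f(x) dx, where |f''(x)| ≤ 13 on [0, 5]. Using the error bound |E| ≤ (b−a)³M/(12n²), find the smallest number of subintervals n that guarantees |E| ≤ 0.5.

Need 1625/(12n²) ≤ 0.5.
n² ≥ 1625/(12·0.5) = 270.833 ⇒ n ≥ 16.4570, so the smallest n is 17.

17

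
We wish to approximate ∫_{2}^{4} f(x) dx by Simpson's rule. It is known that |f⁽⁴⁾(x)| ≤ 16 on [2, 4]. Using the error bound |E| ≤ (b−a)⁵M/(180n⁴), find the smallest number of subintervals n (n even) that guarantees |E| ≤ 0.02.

4

Need 512/(180n⁴) ≤ 0.02.
n⁴ ≥ 512/(180·0.02) = 142.222 ⇒ n ≥ 3.4534, so the smallest even n is 4. (n must be even for Simpson's rule.)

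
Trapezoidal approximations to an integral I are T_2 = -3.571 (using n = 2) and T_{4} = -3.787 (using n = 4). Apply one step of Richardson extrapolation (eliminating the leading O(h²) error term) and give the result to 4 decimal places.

R = (4·T_{4} − T_2) / 3 = (4·(-3.787) − (-3.571))/3 = (-11.577)/3 = -3.8590.

-3.8590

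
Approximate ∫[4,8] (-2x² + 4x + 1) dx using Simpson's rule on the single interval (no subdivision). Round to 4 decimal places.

S = (b−a)/6 · [f(4) + 4f(6) + f(8)] = 0.666667·[(-15) + 4·(-47) + (-95)] = -198.6667.

-198.6667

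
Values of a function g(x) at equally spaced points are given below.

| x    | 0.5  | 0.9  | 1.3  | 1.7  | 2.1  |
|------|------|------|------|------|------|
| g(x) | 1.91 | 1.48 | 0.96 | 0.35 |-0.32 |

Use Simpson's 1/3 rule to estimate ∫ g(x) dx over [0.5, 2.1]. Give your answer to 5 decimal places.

1.44400

h = 0.4, n = 4.
(h/3)·[y₀ + 4y₁ + 2y₂ + 4y₃ + y₄] = 0.133333·(10.83) = 1.44400.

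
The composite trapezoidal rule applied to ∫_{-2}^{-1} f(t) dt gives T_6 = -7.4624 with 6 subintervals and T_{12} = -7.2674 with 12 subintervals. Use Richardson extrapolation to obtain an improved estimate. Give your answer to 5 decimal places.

R = (4·T_{12} − T_6) / 3 = (4·(-7.2674) − (-7.4624))/3 = (-21.6072)/3 = -7.20240.

-7.20240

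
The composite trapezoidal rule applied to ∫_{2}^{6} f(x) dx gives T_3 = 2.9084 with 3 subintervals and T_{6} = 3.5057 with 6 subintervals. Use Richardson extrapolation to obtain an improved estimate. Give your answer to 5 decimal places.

R = (4·T_{6} − T_3) / 3 = (4·3.5057 − 2.9084)/3 = (11.1144)/3 = 3.70480.

3.70480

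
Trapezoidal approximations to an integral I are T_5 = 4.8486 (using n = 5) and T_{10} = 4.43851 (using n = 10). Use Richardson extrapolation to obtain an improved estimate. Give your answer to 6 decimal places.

4.301813

R = (4·T_{10} − T_5) / 3 = (4·4.43851 − 4.8486)/3 = (12.90544)/3 = 4.301813.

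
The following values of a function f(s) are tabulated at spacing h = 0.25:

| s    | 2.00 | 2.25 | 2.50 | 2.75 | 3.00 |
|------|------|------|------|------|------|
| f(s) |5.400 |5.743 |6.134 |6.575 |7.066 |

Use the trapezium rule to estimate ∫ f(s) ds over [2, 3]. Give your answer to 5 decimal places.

6.17125

h = 0.25, n = 4.
(h/2)·[y₀ + 2y₁ + 2y₂ + 2y₃ + y₄] = 0.125·(49.370) = 6.17125.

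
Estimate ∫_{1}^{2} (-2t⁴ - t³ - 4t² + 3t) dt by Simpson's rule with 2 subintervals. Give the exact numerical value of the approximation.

h = (2 − 1)/2 = 0.5.
Nodes t₀,…,t₂ = 1, 1.5, 2.
f(t) = -2t⁴ - t³ - 4t² + 3t: f₀=-4, f₁=-18, f₂=-50.
(h/3)·[f₀ + 4f₁ + f₂] = 0.166667·(-126) = -21.

-21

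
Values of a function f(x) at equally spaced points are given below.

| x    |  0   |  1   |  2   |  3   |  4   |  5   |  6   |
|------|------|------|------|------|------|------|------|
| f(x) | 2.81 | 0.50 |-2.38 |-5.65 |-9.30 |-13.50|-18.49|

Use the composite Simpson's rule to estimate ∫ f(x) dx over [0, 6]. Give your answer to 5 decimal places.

h = 1, n = 6.
(h/3)·[y₀ + 4y₁ + 2y₂ + 4y₃ + 2y₄ + 4y₅ + y₆] = 0.333333·(-113.64) = -37.88000.

-37.88000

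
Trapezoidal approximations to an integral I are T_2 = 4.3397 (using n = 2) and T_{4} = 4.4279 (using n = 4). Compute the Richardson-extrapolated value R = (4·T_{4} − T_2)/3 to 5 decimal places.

R = (4·T_{4} − T_2) / 3 = (4·4.4279 − 4.3397)/3 = (13.3719)/3 = 4.45730.

4.45730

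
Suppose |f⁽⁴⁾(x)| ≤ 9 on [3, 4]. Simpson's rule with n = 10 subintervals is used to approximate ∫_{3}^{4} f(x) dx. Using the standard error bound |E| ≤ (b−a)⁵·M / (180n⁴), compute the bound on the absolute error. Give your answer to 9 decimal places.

|E| ≤ (1)⁵·9 / (180·10⁴) = 9/1800000 = 0.000005000.

0.000005000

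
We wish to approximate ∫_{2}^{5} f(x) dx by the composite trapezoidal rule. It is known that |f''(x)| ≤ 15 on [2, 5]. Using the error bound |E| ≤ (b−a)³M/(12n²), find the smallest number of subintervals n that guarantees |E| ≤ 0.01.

Need 405/(12n²) ≤ 0.01.
n² ≥ 405/(12·0.01) = 3375 ⇒ n ≥ 58.0948, so the smallest n is 59.

59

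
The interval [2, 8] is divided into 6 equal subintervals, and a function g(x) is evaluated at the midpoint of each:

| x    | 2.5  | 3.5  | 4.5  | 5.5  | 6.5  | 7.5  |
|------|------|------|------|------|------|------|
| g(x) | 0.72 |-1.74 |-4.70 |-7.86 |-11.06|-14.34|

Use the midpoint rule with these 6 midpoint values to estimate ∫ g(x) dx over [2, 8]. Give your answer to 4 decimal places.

h = 1, n = 6.
h·[y(m₁) + y(m₂) + y(m₃) + y(m₄) + y(m₅) + y(m₆)] = 1·(-38.98) = -38.9800.

-38.9800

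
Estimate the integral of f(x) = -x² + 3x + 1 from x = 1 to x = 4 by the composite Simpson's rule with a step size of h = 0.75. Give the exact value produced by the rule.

h = (4 − 1)/4 = 0.75.
Nodes x₀,…,x₄ = 1, 1.75, 2.5, 3.25, 4.
f(x) = -x² + 3x + 1: f₀=3, f₁=3.1875, f₂=2.25, f₃=0.1875, f₄=-3.
(h/3)·[f₀ + 4f₁ + 2f₂ + 4f₃ + f₄] = 0.25·(18) = 4.5.

4.5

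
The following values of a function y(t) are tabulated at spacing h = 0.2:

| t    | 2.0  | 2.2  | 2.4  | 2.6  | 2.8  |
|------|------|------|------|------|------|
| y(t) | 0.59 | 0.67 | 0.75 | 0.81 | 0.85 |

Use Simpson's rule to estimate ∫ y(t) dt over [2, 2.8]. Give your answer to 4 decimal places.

0.5907

h = 0.2, n = 4.
(h/3)·[y₀ + 4y₁ + 2y₂ + 4y₃ + y₄] = 0.066667·(8.86) = 0.5907.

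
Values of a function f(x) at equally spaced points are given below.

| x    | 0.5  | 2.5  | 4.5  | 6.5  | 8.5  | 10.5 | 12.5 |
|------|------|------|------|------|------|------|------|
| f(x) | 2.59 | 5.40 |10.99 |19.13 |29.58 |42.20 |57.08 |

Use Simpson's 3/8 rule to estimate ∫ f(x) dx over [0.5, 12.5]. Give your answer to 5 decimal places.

271.83000

h = 2, n = 6.
(3h/8)·[y₀ + 3y₁ + 3y₂ + 2y₃ + 3y₄ + 3y₅ + y₆] = 0.75·(362.44) = 271.83000.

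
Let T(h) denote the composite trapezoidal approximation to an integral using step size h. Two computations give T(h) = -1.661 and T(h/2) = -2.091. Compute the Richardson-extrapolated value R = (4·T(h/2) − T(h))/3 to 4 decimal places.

-2.2343

R = (4·T(h/2) − T(h)) / 3 = (4·(-2.091) − (-1.661))/3 = (-6.703)/3 = -2.2343.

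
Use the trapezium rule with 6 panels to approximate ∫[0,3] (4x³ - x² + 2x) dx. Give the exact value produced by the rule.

h = (3 − 0)/6 = 0.5.
Nodes x₀,…,x₆ = 0, 0.5, 1, 1.5, 2, 2.5, 3.
f(x) = 4x³ - x² + 2x: f₀=0, f₁=1.25, f₂=5, f₃=14.25, f₄=32, f₅=61.25, f₆=105.
(h/2)·[f₀ + 2f₁ + 2f₂ + 2f₃ + 2f₄ + 2f₅ + f₆] = 0.25·(332.5) = 83.125.

83.125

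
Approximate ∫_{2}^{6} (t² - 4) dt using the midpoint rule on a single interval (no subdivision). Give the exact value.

M = (b−a)·f(4) = 4·(12) = 48.

48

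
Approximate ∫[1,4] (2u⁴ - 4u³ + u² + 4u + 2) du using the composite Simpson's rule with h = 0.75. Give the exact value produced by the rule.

h = (4 − 1)/4 = 0.75.
Nodes u₀,…,u₄ = 1, 1.75, 2.5, 3.25, 4.
f(u) = 2u⁴ - 4u³ + u² + 4u + 2: f₀=5, f₁=9.3828125, f₂=33.875, f₃=111.3828125, f₄=290.
(h/3)·[f₀ + 4f₁ + 2f₂ + 4f₃ + f₄] = 0.25·(845.8125) = 211.453125.

211.453125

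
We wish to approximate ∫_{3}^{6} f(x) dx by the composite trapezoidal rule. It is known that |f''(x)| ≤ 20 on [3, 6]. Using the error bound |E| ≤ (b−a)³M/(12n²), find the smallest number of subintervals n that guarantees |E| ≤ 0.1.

22

Need 540/(12n²) ≤ 0.1.
n² ≥ 540/(12·0.1) = 450 ⇒ n ≥ 21.2132, so the smallest n is 22.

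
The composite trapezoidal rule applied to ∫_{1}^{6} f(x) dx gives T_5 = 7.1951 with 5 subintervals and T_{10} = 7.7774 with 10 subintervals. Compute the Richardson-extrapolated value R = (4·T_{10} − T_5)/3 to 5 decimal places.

7.97150

R = (4·T_{10} − T_5) / 3 = (4·7.7774 − 7.1951)/3 = (23.9145)/3 = 7.97150.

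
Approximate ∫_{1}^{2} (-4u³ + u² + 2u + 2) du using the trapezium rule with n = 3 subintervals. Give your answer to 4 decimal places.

-7.9815

h = (2 − 1)/3 = 0.333333.
Nodes u₀,…,u₃ = 1, 1.333333, 1.666667, 2.
f(u) = -4u³ + u² + 2u + 2: f₀=1, f₁=-3.037037, f₂=-10.407407, f₃=-22.
(h/2)·[f₀ + 2f₁ + 2f₂ + f₃] = 0.166667·(-47.888889) = -7.9815.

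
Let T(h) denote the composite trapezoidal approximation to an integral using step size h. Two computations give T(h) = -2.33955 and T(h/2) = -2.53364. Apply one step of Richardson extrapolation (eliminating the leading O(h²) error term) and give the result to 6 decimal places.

-2.598337

R = (4·T(h/2) − T(h)) / 3 = (4·(-2.53364) − (-2.33955))/3 = (-7.79501)/3 = -2.598337.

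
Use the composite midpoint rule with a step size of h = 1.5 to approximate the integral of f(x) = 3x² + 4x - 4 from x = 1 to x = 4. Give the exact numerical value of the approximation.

79.3125

h = (4 − 1)/2 = 1.5.
Midpoints m₁,…,m₂ = 1.75, 3.25.
f(m₁)=12.1875, f(m₂)=40.6875.
h·[f(m₁) + f(m₂)] = 1.5·(52.875) = 79.3125.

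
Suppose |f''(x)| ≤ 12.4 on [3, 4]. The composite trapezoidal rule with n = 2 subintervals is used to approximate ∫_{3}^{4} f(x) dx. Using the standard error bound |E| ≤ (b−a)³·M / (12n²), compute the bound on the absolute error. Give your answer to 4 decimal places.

|E| ≤ (1)³·12.4 / (12·2²) = 12.4/48 = 0.2583.

0.2583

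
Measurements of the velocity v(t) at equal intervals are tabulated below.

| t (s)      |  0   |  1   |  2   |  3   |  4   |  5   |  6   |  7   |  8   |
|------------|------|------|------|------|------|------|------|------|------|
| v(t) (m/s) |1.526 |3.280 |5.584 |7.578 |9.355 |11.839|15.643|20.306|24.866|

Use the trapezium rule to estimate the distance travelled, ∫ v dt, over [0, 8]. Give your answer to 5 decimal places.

86.78100

h = 1, n = 8.
(h/2)·[y₀ + 2y₁ + 2y₂ + 2y₃ + 2y₄ + 2y₅ + 2y₆ + 2y₇ + y₈] = 0.5·(173.562) = 86.78100.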